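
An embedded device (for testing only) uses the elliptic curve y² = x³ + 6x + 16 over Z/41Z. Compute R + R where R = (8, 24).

(26, 35)

tangent at (8, 24): λ = (3·8² + 6)/(2·24) ≡ 34/7. 7⁻¹ ≡ 6 (mod 41), so λ ≡ 34·6 ≡ 40.
  x = λ² - 8 - 8 = 1600 - 16 ≡ 26; y = λ·(8 - 26) - 24 ≡ 35. → (26, 35)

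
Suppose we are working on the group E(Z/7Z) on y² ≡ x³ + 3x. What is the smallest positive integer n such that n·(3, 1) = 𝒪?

4

2P: tangent at (3, 1): λ = (3·3² + 3)/(2·1) ≡ 2/2. 2⁻¹ ≡ 4 (mod 7), so λ ≡ 2·4 ≡ 1.
  x = λ² - 3 - 3 = 1 - 6 ≡ 2; y = λ·(3 - 2) - 1 ≡ 0. → (2, 0)
3P: (2, 0) + (3, 1). λ = (1 - 0)/(3 - 2) ≡ 1/1 mod 7. 1⁻¹ ≡ 1 (mod 7), so λ ≡ 1.
  x = λ² - 2 - 3 = 1 - 5 ≡ 3; y = λ·(2 - 3) - 0 ≡ 6. → (3, 6)
4P: (3, 6) + (3, 1): same x and y₁ ≡ -y₂, so the sum is 𝒪.
4P = 𝒪, so the order is 4.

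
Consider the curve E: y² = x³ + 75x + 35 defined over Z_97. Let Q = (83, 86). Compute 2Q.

(63, 52)

tangent at (83, 86): λ = (3·83² + 75)/(2·86) ≡ 81/75. 75⁻¹ ≡ 22 (mod 97), so λ ≡ 81·22 ≡ 36.
  x = λ² - 83 - 83 = 1296 - 166 ≡ 63; y = λ·(83 - 63) - 86 ≡ 52. → (63, 52)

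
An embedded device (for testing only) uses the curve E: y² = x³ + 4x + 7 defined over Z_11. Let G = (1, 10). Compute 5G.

Double-and-add on 5 = (101)₂. Start with G = (1, 10) for the leading 1-bit.
double: tangent at (1, 10): λ = (3·1² + 4)/(2·10) ≡ 7/9. 9⁻¹ ≡ 5 (mod 11), so λ ≡ 7·5 ≡ 2.
  x = λ² - 1 - 1 = 4 - 2 ≡ 2; y = λ·(1 - 2) - 10 ≡ 10. → (2, 10)
double: tangent at (2, 10): λ = (3·2² + 4)/(2·10) ≡ 5/9. 9⁻¹ ≡ 5 (mod 11), so λ ≡ 5·5 ≡ 3.
  x = λ² - 2 - 2 = 9 - 4 ≡ 5; y = λ·(2 - 5) - 10 ≡ 3. → (5, 3)
add G: (5, 3) + (1, 10). λ = (10 - 3)/(1 - 5) ≡ 7/7 mod 11. 7⁻¹ ≡ 8 (mod 11) since 7·8 = 56 ≡ 1, so λ ≡ 1.
  x = λ² - 5 - 1 = 1 - 6 ≡ 6; y = λ·(5 - 6) - 3 ≡ 7. → (6, 7)

(6, 7)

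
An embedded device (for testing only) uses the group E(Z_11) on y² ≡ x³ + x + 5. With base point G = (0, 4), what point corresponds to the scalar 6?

(7, 5)

Double-and-add on 6 = (110)₂. Start with G = (0, 4) for the leading 1-bit.
double: tangent at (0, 4): λ = (3·0² + 1)/(2·4) ≡ 1/8. 8⁻¹ ≡ 7 (mod 11), so λ ≡ 1·7 ≡ 7.
  x = λ² - 0 - 0 = 49 - 0 ≡ 5; y = λ·(0 - 5) - 4 ≡ 5. → (5, 5)
add G: (5, 5) + (0, 4). λ = (4 - 5)/(0 - 5) ≡ 10/6 mod 11. 6⁻¹ ≡ 2 (mod 11) since 6·2 = 12 ≡ 1, so λ ≡ 9.
  x = λ² - 5 - 0 = 81 - 5 ≡ 10; y = λ·(5 - 10) - 5 ≡ 5. → (10, 5)
double: tangent at (10, 5): λ = (3·10² + 1)/(2·5) ≡ 4/10. 10⁻¹ ≡ 10 (mod 11) since 10·10 = 100 ≡ 1, so λ ≡ 4·10 ≡ 7.
  x = λ² - 10 - 10 = 49 - 20 ≡ 7; y = λ·(10 - 7) - 5 ≡ 5. → (7, 5)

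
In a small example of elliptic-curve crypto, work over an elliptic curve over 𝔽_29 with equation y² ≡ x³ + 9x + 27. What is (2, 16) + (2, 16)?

(16, 2)

tangent at (2, 16): λ = (3·2² + 9)/(2·16) ≡ 21/3. 3⁻¹ ≡ 10 (mod 29), so λ ≡ 21·10 ≡ 7.
  x = λ² - 2 - 2 = 49 - 4 ≡ 16; y = λ·(2 - 16) - 16 ≡ 2. → (16, 2)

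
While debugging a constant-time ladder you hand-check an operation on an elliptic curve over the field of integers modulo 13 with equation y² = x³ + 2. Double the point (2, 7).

(10, 1)

tangent at (2, 7): λ = (3·2² + 0)/(2·7) ≡ 12/1. 1⁻¹ ≡ 1 (mod 13) since 1·1 = 1 ≡ 1, so λ ≡ 12·1 ≡ 12.
  x = λ² - 2 - 2 = 144 - 4 ≡ 10; y = λ·(2 - 10) - 7 ≡ 1. → (10, 1)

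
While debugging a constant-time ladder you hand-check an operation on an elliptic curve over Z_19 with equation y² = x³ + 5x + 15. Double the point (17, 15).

tangent at (17, 15): λ = (3·17² + 5)/(2·15) ≡ 17/11. 11⁻¹ ≡ 7 (mod 19), so λ ≡ 17·7 ≡ 5.
  x = λ² - 17 - 17 = 25 - 34 ≡ 10; y = λ·(17 - 10) - 15 ≡ 1. → (10, 1)

(10, 1)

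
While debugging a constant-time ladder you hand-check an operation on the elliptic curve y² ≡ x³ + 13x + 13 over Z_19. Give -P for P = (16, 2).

(16, 17)

-(16, 2) = (16, -2 mod 19) = (16, 17).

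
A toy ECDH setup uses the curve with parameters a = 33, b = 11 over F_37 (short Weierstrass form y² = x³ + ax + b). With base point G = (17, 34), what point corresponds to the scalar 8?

(3, 27)

Repeated addition: build up to 8G.
2G: tangent at (17, 34): λ = (3·17² + 33)/(2·34) ≡ 12/31. 31⁻¹ ≡ 6 (mod 37), so λ ≡ 12·6 ≡ 35.
  x = λ² - 17 - 17 = 1225 - 34 ≡ 7; y = λ·(17 - 7) - 34 ≡ 20. → (7, 20)
3G: (7, 20) + (17, 34). λ = (34 - 20)/(17 - 7) ≡ 14/10 mod 37. 10⁻¹ ≡ 26 (mod 37), so λ ≡ 31.
  x = λ² - 7 - 17 = 961 - 24 ≡ 12; y = λ·(7 - 12) - 20 ≡ 10. → (12, 10)
4G: (12, 10) + (17, 34). λ = (34 - 10)/(17 - 12) ≡ 24/5 mod 37. 5⁻¹ ≡ 15 (mod 37), so λ ≡ 27.
  x = λ² - 12 - 17 = 729 - 29 ≡ 34; y = λ·(12 - 34) - 10 ≡ 25. → (34, 25)
5G: (34, 25) + (17, 34). λ = (34 - 25)/(17 - 34) ≡ 9/20 mod 37. 20⁻¹ ≡ 13 (mod 37), so λ ≡ 6.
  x = λ² - 34 - 17 = 36 - 51 ≡ 22; y = λ·(34 - 22) - 25 ≡ 10. → (22, 10)
6G: (22, 10) + (17, 34). λ = (34 - 10)/(17 - 22) ≡ 24/32 mod 37. 32⁻¹ ≡ 22 (mod 37) since 32·22 = 704 ≡ 1, so λ ≡ 10.
  x = λ² - 22 - 17 = 100 - 39 ≡ 24; y = λ·(22 - 24) - 10 ≡ 7. → (24, 7)
7G: (24, 7) + (17, 34). λ = (34 - 7)/(17 - 24) ≡ 27/30 mod 37. 30⁻¹ ≡ 21 (mod 37), so λ ≡ 12.
  x = λ² - 24 - 17 = 144 - 41 ≡ 29; y = λ·(24 - 29) - 7 ≡ 7. → (29, 7)
8G: (29, 7) + (17, 34). λ = (34 - 7)/(17 - 29) ≡ 27/25 mod 37. 25⁻¹ ≡ 3 (mod 37) since 25·3 = 75 ≡ 1, so λ ≡ 7.
  x = λ² - 29 - 17 = 49 - 46 ≡ 3; y = λ·(29 - 3) - 7 ≡ 27. → (3, 27)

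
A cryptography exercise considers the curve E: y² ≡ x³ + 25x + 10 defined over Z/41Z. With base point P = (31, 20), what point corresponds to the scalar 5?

Repeated addition: build up to 5P.
2P: tangent at (31, 20): λ = (3·31² + 25)/(2·20) ≡ 38/40. 40⁻¹ ≡ 40 (mod 41) since 40·40 = 1600 ≡ 1, so λ ≡ 38·40 ≡ 3.
  x = λ² - 31 - 31 = 9 - 62 ≡ 29; y = λ·(31 - 29) - 20 ≡ 27. → (29, 27)
3P: (29, 27) + (31, 20). λ = (20 - 27)/(31 - 29) ≡ 34/2 mod 41. 2⁻¹ ≡ 21 (mod 41), so λ ≡ 17.
  x = λ² - 29 - 31 = 289 - 60 ≡ 24; y = λ·(29 - 24) - 27 ≡ 17. → (24, 17)
4P: (24, 17) + (31, 20). λ = (20 - 17)/(31 - 24) ≡ 3/7 mod 41. 7⁻¹ ≡ 6 (mod 41) since 7·6 = 42 ≡ 1, so λ ≡ 18.
  x = λ² - 24 - 31 = 324 - 55 ≡ 23; y = λ·(24 - 23) - 17 ≡ 1. → (23, 1)
5P: (23, 1) + (31, 20). λ = (20 - 1)/(31 - 23) ≡ 19/8 mod 41. 8⁻¹ ≡ 36 (mod 41) since 8·36 = 288 ≡ 1, so λ ≡ 28.
  x = λ² - 23 - 31 = 784 - 54 ≡ 33; y = λ·(23 - 33) - 1 ≡ 6. → (33, 6)

(33, 6)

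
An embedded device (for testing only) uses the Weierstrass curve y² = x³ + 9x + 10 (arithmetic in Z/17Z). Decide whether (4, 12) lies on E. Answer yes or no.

y² = 12² ≡ 8; x³ + 9x + 10 = 110 ≡ 8 (mod 17). 8 = 8.

yes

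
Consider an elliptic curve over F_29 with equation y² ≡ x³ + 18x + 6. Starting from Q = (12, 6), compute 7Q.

(12, 6)

Double-and-add on 7 = (111)₂. Start with Q = (12, 6) for the leading 1-bit.
double: tangent at (12, 6): λ = (3·12² + 18)/(2·6) ≡ 15/12. 12⁻¹ ≡ 17 (mod 29) since 12·17 = 204 ≡ 1, so λ ≡ 15·17 ≡ 23.
  x = λ² - 12 - 12 = 529 - 24 ≡ 12; y = λ·(12 - 12) - 6 ≡ 23. → (12, 23)
add Q: (12, 23) + (12, 6): same x and y₁ ≡ -y₂, so the sum is O.
double: O + O = O (identity).
add Q: O + (12, 6) = (12, 6) (identity).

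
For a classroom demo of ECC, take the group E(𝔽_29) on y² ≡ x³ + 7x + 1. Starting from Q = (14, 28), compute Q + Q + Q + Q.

Double-and-add on 4 = (100)₂. Start with Q = (14, 28) for the leading 1-bit.
double: tangent at (14, 28): λ = (3·14² + 7)/(2·28) ≡ 15/27. 27⁻¹ ≡ 14 (mod 29), so λ ≡ 15·14 ≡ 7.
  x = λ² - 14 - 14 = 49 - 28 ≡ 21; y = λ·(14 - 21) - 28 ≡ 10. → (21, 10)
double: tangent at (21, 10): λ = (3·21² + 7)/(2·10) ≡ 25/20. 20⁻¹ ≡ 16 (mod 29) since 20·16 = 320 ≡ 1, so λ ≡ 25·16 ≡ 23.
  x = λ² - 21 - 21 = 529 - 42 ≡ 23; y = λ·(21 - 23) - 10 ≡ 2. → (23, 2)

(23, 2)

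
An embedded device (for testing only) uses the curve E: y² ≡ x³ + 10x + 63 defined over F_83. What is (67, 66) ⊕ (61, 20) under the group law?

(67, 66) + (61, 20). λ = (20 - 66)/(61 - 67) ≡ 37/77 mod 83. 77⁻¹ ≡ 69 (mod 83) since 77·69 = 5313 ≡ 1, so λ ≡ 63.
  x = λ² - 67 - 61 = 3969 - 128 ≡ 23; y = λ·(67 - 23) - 66 ≡ 50. → (23, 50)

(23, 50)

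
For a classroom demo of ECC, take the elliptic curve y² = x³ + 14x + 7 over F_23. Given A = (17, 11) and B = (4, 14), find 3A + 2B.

(5, 8)

First 3A:
Repeated addition: build up to 3A.
2A: tangent at (17, 11): λ = (3·17² + 14)/(2·11) ≡ 7/22. 22⁻¹ ≡ 22 (mod 23), so λ ≡ 7·22 ≡ 16.
  x = λ² - 17 - 17 = 256 - 34 ≡ 15; y = λ·(17 - 15) - 11 ≡ 21. → (15, 21)
3A: (15, 21) + (17, 11). λ = (11 - 21)/(17 - 15) ≡ 13/2 mod 23. 2⁻¹ ≡ 12 (mod 23) since 2·12 = 24 ≡ 1, so λ ≡ 18.
  x = λ² - 15 - 17 = 324 - 32 ≡ 16; y = λ·(15 - 16) - 21 ≡ 7. → (16, 7)
3A = (16, 7).
Next 2B:
Repeated addition: build up to 2B.
2B: tangent at (4, 14): λ = (3·4² + 14)/(2·14) ≡ 16/5. 5⁻¹ ≡ 14 (mod 23) since 5·14 = 70 ≡ 1, so λ ≡ 16·14 ≡ 17.
  x = λ² - 4 - 4 = 289 - 8 ≡ 5; y = λ·(4 - 5) - 14 ≡ 15. → (5, 15)
2B = (5, 15).
Finally 3A + 2B:
(16, 7) + (5, 15). λ = (15 - 7)/(5 - 16) ≡ 8/12 mod 23. 12⁻¹ ≡ 2 (mod 23), so λ ≡ 16.
  x = λ² - 16 - 5 = 256 - 21 ≡ 5; y = λ·(16 - 5) - 7 ≡ 8. → (5, 8)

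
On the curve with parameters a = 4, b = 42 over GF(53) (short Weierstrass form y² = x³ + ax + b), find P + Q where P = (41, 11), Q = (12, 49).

(41, 11) + (12, 49). λ = (49 - 11)/(12 - 41) ≡ 38/24 mod 53. 24⁻¹ ≡ 42 (mod 53), so λ ≡ 6.
  x = λ² - 41 - 12 = 36 - 53 ≡ 36; y = λ·(41 - 36) - 11 ≡ 19. → (36, 19)

(36, 19)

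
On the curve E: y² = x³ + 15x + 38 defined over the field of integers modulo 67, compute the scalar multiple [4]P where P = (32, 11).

(17, 39)

Repeated addition: build up to 4P.
2P: tangent at (32, 11): λ = (3·32² + 15)/(2·11) ≡ 5/22. 22⁻¹ ≡ 64 (mod 67), so λ ≡ 5·64 ≡ 52.
  x = λ² - 32 - 32 = 2704 - 64 ≡ 27; y = λ·(32 - 27) - 11 ≡ 48. → (27, 48)
3P: (27, 48) + (32, 11). λ = (11 - 48)/(32 - 27) ≡ 30/5 mod 67. 5⁻¹ ≡ 27 (mod 67), so λ ≡ 6.
  x = λ² - 27 - 32 = 36 - 59 ≡ 44; y = λ·(27 - 44) - 48 ≡ 51. → (44, 51)
4P: (44, 51) + (32, 11). λ = (11 - 51)/(32 - 44) ≡ 27/55 mod 67. 55⁻¹ ≡ 39 (mod 67) since 55·39 = 2145 ≡ 1, so λ ≡ 48.
  x = λ² - 44 - 32 = 2304 - 76 ≡ 17; y = λ·(44 - 17) - 51 ≡ 39. → (17, 39)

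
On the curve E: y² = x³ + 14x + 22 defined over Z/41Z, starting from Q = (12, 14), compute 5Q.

(35, 38)

Repeated addition: build up to 5Q.
2Q: tangent at (12, 14): λ = (3·12² + 14)/(2·14) ≡ 36/28. 28⁻¹ ≡ 22 (mod 41) since 28·22 = 616 ≡ 1, so λ ≡ 36·22 ≡ 13.
  x = λ² - 12 - 12 = 169 - 24 ≡ 22; y = λ·(12 - 22) - 14 ≡ 20. → (22, 20)
3Q: (22, 20) + (12, 14). λ = (14 - 20)/(12 - 22) ≡ 35/31 mod 41. 31⁻¹ ≡ 4 (mod 41), so λ ≡ 17.
  x = λ² - 22 - 12 = 289 - 34 ≡ 9; y = λ·(22 - 9) - 20 ≡ 37. → (9, 37)
4Q: (9, 37) + (12, 14). λ = (14 - 37)/(12 - 9) ≡ 18/3 mod 41. 3⁻¹ ≡ 14 (mod 41) since 3·14 = 42 ≡ 1, so λ ≡ 6.
  x = λ² - 9 - 12 = 36 - 21 ≡ 15; y = λ·(9 - 15) - 37 ≡ 9. → (15, 9)
5Q: (15, 9) + (12, 14). λ = (14 - 9)/(12 - 15) ≡ 5/38 mod 41. 38⁻¹ ≡ 27 (mod 41), so λ ≡ 12.
  x = λ² - 15 - 12 = 144 - 27 ≡ 35; y = λ·(15 - 35) - 9 ≡ 38. → (35, 38)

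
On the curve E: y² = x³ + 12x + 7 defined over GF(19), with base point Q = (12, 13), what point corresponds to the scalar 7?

(11, 11)

Repeated addition: build up to 7Q.
2Q: tangent at (12, 13): λ = (3·12² + 12)/(2·13) ≡ 7/7. 7⁻¹ ≡ 11 (mod 19), so λ ≡ 7·11 ≡ 1.
  x = λ² - 12 - 12 = 1 - 24 ≡ 15; y = λ·(12 - 15) - 13 ≡ 3. → (15, 3)
3Q: (15, 3) + (12, 13). λ = (13 - 3)/(12 - 15) ≡ 10/16 mod 19. 16⁻¹ ≡ 6 (mod 19) since 16·6 = 96 ≡ 1, so λ ≡ 3.
  x = λ² - 15 - 12 = 9 - 27 ≡ 1; y = λ·(15 - 1) - 3 ≡ 1. → (1, 1)
4Q: (1, 1) + (12, 13). λ = (13 - 1)/(12 - 1) ≡ 12/11 mod 19. 11⁻¹ ≡ 7 (mod 19), so λ ≡ 8.
  x = λ² - 1 - 12 = 64 - 13 ≡ 13; y = λ·(1 - 13) - 1 ≡ 17. → (13, 17)
5Q: (13, 17) + (12, 13). λ = (13 - 17)/(12 - 13) ≡ 15/18 mod 19. 18⁻¹ ≡ 18 (mod 19), so λ ≡ 4.
  x = λ² - 13 - 12 = 16 - 25 ≡ 10; y = λ·(13 - 10) - 17 ≡ 14. → (10, 14)
6Q: (10, 14) + (12, 13). λ = (13 - 14)/(12 - 10) ≡ 18/2 mod 19. 2⁻¹ ≡ 10 (mod 19), so λ ≡ 9.
  x = λ² - 10 - 12 = 81 - 22 ≡ 2; y = λ·(10 - 2) - 14 ≡ 1. → (2, 1)
7Q: (2, 1) + (12, 13). λ = (13 - 1)/(12 - 2) ≡ 12/10 mod 19. 10⁻¹ ≡ 2 (mod 19) since 10·2 = 20 ≡ 1, so λ ≡ 5.
  x = λ² - 2 - 12 = 25 - 14 ≡ 11; y = λ·(2 - 11) - 1 ≡ 11. → (11, 11)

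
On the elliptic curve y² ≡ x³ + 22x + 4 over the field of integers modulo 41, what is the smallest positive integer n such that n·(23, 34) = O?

8

2P: tangent at (23, 34): λ = (3·23² + 22)/(2·34) ≡ 10/27. 27⁻¹ ≡ 38 (mod 41) since 27·38 = 1026 ≡ 1, so λ ≡ 10·38 ≡ 11.
  x = λ² - 23 - 23 = 121 - 46 ≡ 34; y = λ·(23 - 34) - 34 ≡ 9. → (34, 9)
3P: (34, 9) + (23, 34). λ = (34 - 9)/(23 - 34) ≡ 25/30 mod 41. 30⁻¹ ≡ 26 (mod 41) since 30·26 = 780 ≡ 1, so λ ≡ 35.
  x = λ² - 34 - 23 = 1225 - 57 ≡ 20; y = λ·(34 - 20) - 9 ≡ 30. → (20, 30)
4P: (20, 30) + (23, 34). λ = (34 - 30)/(23 - 20) ≡ 4/3 mod 41. 3⁻¹ ≡ 14 (mod 41) since 3·14 = 42 ≡ 1, so λ ≡ 15.
  x = λ² - 20 - 23 = 225 - 43 ≡ 18; y = λ·(20 - 18) - 30 ≡ 0. → (18, 0)
5P: (18, 0) + (23, 34). λ = (34 - 0)/(23 - 18) ≡ 34/5 mod 41. 5⁻¹ ≡ 33 (mod 41), so λ ≡ 15.
  x = λ² - 18 - 23 = 225 - 41 ≡ 20; y = λ·(18 - 20) - 0 ≡ 11. → (20, 11)
6P: (20, 11) + (23, 34). λ = (34 - 11)/(23 - 20) ≡ 23/3 mod 41. 3⁻¹ ≡ 14 (mod 41), so λ ≡ 35.
  x = λ² - 20 - 23 = 1225 - 43 ≡ 34; y = λ·(20 - 34) - 11 ≡ 32. → (34, 32)
7P: (34, 32) + (23, 34). λ = (34 - 32)/(23 - 34) ≡ 2/30 mod 41. 30⁻¹ ≡ 26 (mod 41), so λ ≡ 11.
  x = λ² - 34 - 23 = 121 - 57 ≡ 23; y = λ·(34 - 23) - 32 ≡ 7. → (23, 7)
8P: (23, 7) + (23, 34): same x and y₁ ≡ -y₂, so the sum is O.
8P = O, so the order is 8.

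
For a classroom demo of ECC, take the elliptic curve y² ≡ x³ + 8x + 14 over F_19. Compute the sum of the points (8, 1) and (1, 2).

(17, 3)

(8, 1) + (1, 2). λ = (2 - 1)/(1 - 8) ≡ 1/12 mod 19. 12⁻¹ ≡ 8 (mod 19), so λ ≡ 8.
  x = λ² - 8 - 1 = 64 - 9 ≡ 17; y = λ·(8 - 17) - 1 ≡ 3. → (17, 3)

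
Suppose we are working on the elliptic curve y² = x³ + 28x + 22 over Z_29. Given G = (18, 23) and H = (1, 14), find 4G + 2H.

(6, 0)

First 4G:
Repeated addition: build up to 4G.
2G: tangent at (18, 23): λ = (3·18² + 28)/(2·23) ≡ 14/17. 17⁻¹ ≡ 12 (mod 29), so λ ≡ 14·12 ≡ 23.
  x = λ² - 18 - 18 = 529 - 36 ≡ 0; y = λ·(18 - 0) - 23 ≡ 14. → (0, 14)
3G: (0, 14) + (18, 23). λ = (23 - 14)/(18 - 0) ≡ 9/18 mod 29. 18⁻¹ ≡ 21 (mod 29), so λ ≡ 15.
  x = λ² - 0 - 18 = 225 - 18 ≡ 4; y = λ·(0 - 4) - 14 ≡ 13. → (4, 13)
4G: (4, 13) + (18, 23). λ = (23 - 13)/(18 - 4) ≡ 10/14 mod 29. 14⁻¹ ≡ 27 (mod 29) since 14·27 = 378 ≡ 1, so λ ≡ 9.
  x = λ² - 4 - 18 = 81 - 22 ≡ 1; y = λ·(4 - 1) - 13 ≡ 14. → (1, 14)
4G = (1, 14).
Next 2H:
Repeated addition: build up to 2H.
2H: tangent at (1, 14): λ = (3·1² + 28)/(2·14) ≡ 2/28. 28⁻¹ ≡ 28 (mod 29), so λ ≡ 2·28 ≡ 27.
  x = λ² - 1 - 1 = 729 - 2 ≡ 2; y = λ·(1 - 2) - 14 ≡ 17. → (2, 17)
2H = (2, 17).
Finally 4G + 2H:
(1, 14) + (2, 17). λ = (17 - 14)/(2 - 1) ≡ 3/1 mod 29. 1⁻¹ ≡ 1 (mod 29), so λ ≡ 3.
  x = λ² - 1 - 2 = 9 - 3 ≡ 6; y = λ·(1 - 6) - 14 ≡ 0. → (6, 0)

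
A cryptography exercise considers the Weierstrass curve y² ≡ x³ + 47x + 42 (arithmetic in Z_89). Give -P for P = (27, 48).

-(27, 48) = (27, -48 mod 89) = (27, 41).

(27, 41)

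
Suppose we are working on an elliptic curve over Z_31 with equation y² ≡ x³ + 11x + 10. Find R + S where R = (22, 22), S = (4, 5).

(19, 17)

(22, 22) + (4, 5). λ = (5 - 22)/(4 - 22) ≡ 14/13 mod 31. 13⁻¹ ≡ 12 (mod 31) since 13·12 = 156 ≡ 1, so λ ≡ 13.
  x = λ² - 22 - 4 = 169 - 26 ≡ 19; y = λ·(22 - 19) - 22 ≡ 17. → (19, 17)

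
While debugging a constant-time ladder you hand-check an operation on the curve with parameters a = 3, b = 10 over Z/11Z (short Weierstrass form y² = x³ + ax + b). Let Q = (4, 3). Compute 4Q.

Double-and-add on 4 = (100)₂. Start with Q = (4, 3) for the leading 1-bit.
double: tangent at (4, 3): λ = (3·4² + 3)/(2·3) ≡ 7/6. 6⁻¹ ≡ 2 (mod 11), so λ ≡ 7·2 ≡ 3.
  x = λ² - 4 - 4 = 9 - 8 ≡ 1; y = λ·(4 - 1) - 3 ≡ 6. → (1, 6)
double: tangent at (1, 6): λ = (3·1² + 3)/(2·6) ≡ 6/1. 1⁻¹ ≡ 1 (mod 11) since 1·1 = 1 ≡ 1, so λ ≡ 6·1 ≡ 6.
  x = λ² - 1 - 1 = 36 - 2 ≡ 1; y = λ·(1 - 1) - 6 ≡ 5. → (1, 5)

(1, 5)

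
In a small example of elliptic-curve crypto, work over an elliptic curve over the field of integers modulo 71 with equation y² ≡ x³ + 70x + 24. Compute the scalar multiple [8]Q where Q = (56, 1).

Repeated addition: build up to 8Q.
2Q: tangent at (56, 1): λ = (3·56² + 70)/(2·1) ≡ 35/2. 2⁻¹ ≡ 36 (mod 71), so λ ≡ 35·36 ≡ 53.
  x = λ² - 56 - 56 = 2809 - 112 ≡ 70; y = λ·(56 - 70) - 1 ≡ 38. → (70, 38)
3Q: (70, 38) + (56, 1). λ = (1 - 38)/(56 - 70) ≡ 34/57 mod 71. 57⁻¹ ≡ 5 (mod 71) since 57·5 = 285 ≡ 1, so λ ≡ 28.
  x = λ² - 70 - 56 = 784 - 126 ≡ 19; y = λ·(70 - 19) - 38 ≡ 41. → (19, 41)
4Q: (19, 41) + (56, 1). λ = (1 - 41)/(56 - 19) ≡ 31/37 mod 71. 37⁻¹ ≡ 48 (mod 71), so λ ≡ 68.
  x = λ² - 19 - 56 = 4624 - 75 ≡ 5; y = λ·(19 - 5) - 41 ≡ 59. → (5, 59)
5Q: (5, 59) + (56, 1). λ = (1 - 59)/(56 - 5) ≡ 13/51 mod 71. 51⁻¹ ≡ 39 (mod 71), so λ ≡ 10.
  x = λ² - 5 - 56 = 100 - 61 ≡ 39; y = λ·(5 - 39) - 59 ≡ 27. → (39, 27)
6Q: (39, 27) + (56, 1). λ = (1 - 27)/(56 - 39) ≡ 45/17 mod 71. 17⁻¹ ≡ 46 (mod 71), so λ ≡ 11.
  x = λ² - 39 - 56 = 121 - 95 ≡ 26; y = λ·(39 - 26) - 27 ≡ 45. → (26, 45)
7Q: (26, 45) + (56, 1). λ = (1 - 45)/(56 - 26) ≡ 27/30 mod 71. 30⁻¹ ≡ 45 (mod 71), so λ ≡ 8.
  x = λ² - 26 - 56 = 64 - 82 ≡ 53; y = λ·(26 - 53) - 45 ≡ 23. → (53, 23)
8Q: (53, 23) + (56, 1). λ = (1 - 23)/(56 - 53) ≡ 49/3 mod 71. 3⁻¹ ≡ 24 (mod 71) since 3·24 = 72 ≡ 1, so λ ≡ 40.
  x = λ² - 53 - 56 = 1600 - 109 ≡ 0; y = λ·(53 - 0) - 23 ≡ 38. → (0, 38)

(0, 38)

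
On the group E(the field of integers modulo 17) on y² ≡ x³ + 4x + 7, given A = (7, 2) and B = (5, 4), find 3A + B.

(16, 6)

First 3A:
Repeated addition: build up to 3A.
2A: tangent at (7, 2): λ = (3·7² + 4)/(2·2) ≡ 15/4. 4⁻¹ ≡ 13 (mod 17), so λ ≡ 15·13 ≡ 8.
  x = λ² - 7 - 7 = 64 - 14 ≡ 16; y = λ·(7 - 16) - 2 ≡ 11. → (16, 11)
3A: (16, 11) + (7, 2). λ = (2 - 11)/(7 - 16) ≡ 8/8 mod 17. 8⁻¹ ≡ 15 (mod 17), so λ ≡ 1.
  x = λ² - 16 - 7 = 1 - 23 ≡ 12; y = λ·(16 - 12) - 11 ≡ 10. → (12, 10)
3A = (12, 10).
Finally 3A + B:
(12, 10) + (5, 4). λ = (4 - 10)/(5 - 12) ≡ 11/10 mod 17. 10⁻¹ ≡ 12 (mod 17) since 10·12 = 120 ≡ 1, so λ ≡ 13.
  x = λ² - 12 - 5 = 169 - 17 ≡ 16; y = λ·(12 - 16) - 10 ≡ 6. → (16, 6)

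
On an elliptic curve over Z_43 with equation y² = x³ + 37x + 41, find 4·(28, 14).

(39, 42)

Write G = (28, 14).
Double-and-add on 4 = (100)₂. Start with G = (28, 14) for the leading 1-bit.
double: tangent at (28, 14): λ = (3·28² + 37)/(2·14) ≡ 24/28. 28⁻¹ ≡ 20 (mod 43), so λ ≡ 24·20 ≡ 7.
  x = λ² - 28 - 28 = 49 - 56 ≡ 36; y = λ·(28 - 36) - 14 ≡ 16. → (36, 16)
double: tangent at (36, 16): λ = (3·36² + 37)/(2·16) ≡ 12/32. 32⁻¹ ≡ 39 (mod 43) since 32·39 = 1248 ≡ 1, so λ ≡ 12·39 ≡ 38.
  x = λ² - 36 - 36 = 1444 - 72 ≡ 39; y = λ·(36 - 39) - 16 ≡ 42. → (39, 42)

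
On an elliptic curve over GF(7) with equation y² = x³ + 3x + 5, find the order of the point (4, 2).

2P: tangent at (4, 2): λ = (3·4² + 3)/(2·2) ≡ 2/4. 4⁻¹ ≡ 2 (mod 7), so λ ≡ 2·2 ≡ 4.
  x = λ² - 4 - 4 = 16 - 8 ≡ 1; y = λ·(4 - 1) - 2 ≡ 3. → (1, 3)
3P: (1, 3) + (4, 2). λ = (2 - 3)/(4 - 1) ≡ 6/3 mod 7. 3⁻¹ ≡ 5 (mod 7), so λ ≡ 2.
  x = λ² - 1 - 4 = 4 - 5 ≡ 6; y = λ·(1 - 6) - 3 ≡ 1. → (6, 1)
4P: (6, 1) + (4, 2). λ = (2 - 1)/(4 - 6) ≡ 1/5 mod 7. 5⁻¹ ≡ 3 (mod 7), so λ ≡ 3.
  x = λ² - 6 - 4 = 9 - 10 ≡ 6; y = λ·(6 - 6) - 1 ≡ 6. → (6, 6)
5P: (6, 6) + (4, 2). λ = (2 - 6)/(4 - 6) ≡ 3/5 mod 7. 5⁻¹ ≡ 3 (mod 7), so λ ≡ 2.
  x = λ² - 6 - 4 = 4 - 10 ≡ 1; y = λ·(6 - 1) - 6 ≡ 4. → (1, 4)
6P: (1, 4) + (4, 2). λ = (2 - 4)/(4 - 1) ≡ 5/3 mod 7. 3⁻¹ ≡ 5 (mod 7), so λ ≡ 4.
  x = λ² - 1 - 4 = 16 - 5 ≡ 4; y = λ·(1 - 4) - 4 ≡ 5. → (4, 5)
7P: (4, 5) + (4, 2): same x and y₁ ≡ -y₂, so the sum is 𝒪.
7P = 𝒪, so the order is 7.

7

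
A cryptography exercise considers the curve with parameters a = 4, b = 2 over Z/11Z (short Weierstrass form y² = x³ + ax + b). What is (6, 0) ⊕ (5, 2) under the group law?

(4, 7)

(6, 0) + (5, 2). λ = (2 - 0)/(5 - 6) ≡ 2/10 mod 11. 10⁻¹ ≡ 10 (mod 11), so λ ≡ 9.
  x = λ² - 6 - 5 = 81 - 11 ≡ 4; y = λ·(6 - 4) - 0 ≡ 7. → (4, 7)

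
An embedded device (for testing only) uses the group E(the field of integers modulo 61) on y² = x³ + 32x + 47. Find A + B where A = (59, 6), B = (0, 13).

(60, 21)

(59, 6) + (0, 13). λ = (13 - 6)/(0 - 59) ≡ 7/2 mod 61. 2⁻¹ ≡ 31 (mod 61), so λ ≡ 34.
  x = λ² - 59 - 0 = 1156 - 59 ≡ 60; y = λ·(59 - 60) - 6 ≡ 21. → (60, 21)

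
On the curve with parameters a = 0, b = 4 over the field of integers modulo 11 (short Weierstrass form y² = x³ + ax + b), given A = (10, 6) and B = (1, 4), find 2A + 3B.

(1, 7)

First 2A:
Repeated addition: build up to 2A.
2A: tangent at (10, 6): λ = (3·10² + 0)/(2·6) ≡ 3/1. 1⁻¹ ≡ 1 (mod 11), so λ ≡ 3·1 ≡ 3.
  x = λ² - 10 - 10 = 9 - 20 ≡ 0; y = λ·(10 - 0) - 6 ≡ 2. → (0, 2)
2A = (0, 2).
Next 3B:
Repeated addition: build up to 3B.
2B: tangent at (1, 4): λ = (3·1² + 0)/(2·4) ≡ 3/8. 8⁻¹ ≡ 7 (mod 11) since 8·7 = 56 ≡ 1, so λ ≡ 3·7 ≡ 10.
  x = λ² - 1 - 1 = 100 - 2 ≡ 10; y = λ·(1 - 10) - 4 ≡ 5. → (10, 5)
3B: (10, 5) + (1, 4). λ = (4 - 5)/(1 - 10) ≡ 10/2 mod 11. 2⁻¹ ≡ 6 (mod 11), so λ ≡ 5.
  x = λ² - 10 - 1 = 25 - 11 ≡ 3; y = λ·(10 - 3) - 5 ≡ 8. → (3, 8)
3B = (3, 8).
Finally 2A + 3B:
(0, 2) + (3, 8). λ = (8 - 2)/(3 - 0) ≡ 6/3 mod 11. 3⁻¹ ≡ 4 (mod 11), so λ ≡ 2.
  x = λ² - 0 - 3 = 4 - 3 ≡ 1; y = λ·(0 - 1) - 2 ≡ 7. → (1, 7)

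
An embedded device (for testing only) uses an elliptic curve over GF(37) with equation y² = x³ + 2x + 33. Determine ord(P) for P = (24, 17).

7

2P: tangent at (24, 17): λ = (3·24² + 2)/(2·17) ≡ 28/34. 34⁻¹ ≡ 12 (mod 37), so λ ≡ 28·12 ≡ 3.
  x = λ² - 24 - 24 = 9 - 48 ≡ 35; y = λ·(24 - 35) - 17 ≡ 24. → (35, 24)
3P: (35, 24) + (24, 17). λ = (17 - 24)/(24 - 35) ≡ 30/26 mod 37. 26⁻¹ ≡ 10 (mod 37), so λ ≡ 4.
  x = λ² - 35 - 24 = 16 - 59 ≡ 31; y = λ·(35 - 31) - 24 ≡ 29. → (31, 29)
4P: (31, 29) + (24, 17). λ = (17 - 29)/(24 - 31) ≡ 25/30 mod 37. 30⁻¹ ≡ 21 (mod 37) since 30·21 = 630 ≡ 1, so λ ≡ 7.
  x = λ² - 31 - 24 = 49 - 55 ≡ 31; y = λ·(31 - 31) - 29 ≡ 8. → (31, 8)
5P: (31, 8) + (24, 17). λ = (17 - 8)/(24 - 31) ≡ 9/30 mod 37. 30⁻¹ ≡ 21 (mod 37) since 30·21 = 630 ≡ 1, so λ ≡ 4.
  x = λ² - 31 - 24 = 16 - 55 ≡ 35; y = λ·(31 - 35) - 8 ≡ 13. → (35, 13)
6P: (35, 13) + (24, 17). λ = (17 - 13)/(24 - 35) ≡ 4/26 mod 37. 26⁻¹ ≡ 10 (mod 37), so λ ≡ 3.
  x = λ² - 35 - 24 = 9 - 59 ≡ 24; y = λ·(35 - 24) - 13 ≡ 20. → (24, 20)
7P: (24, 20) + (24, 17): same x and y₁ ≡ -y₂, so the sum is O.
7P = O, so the order is 7.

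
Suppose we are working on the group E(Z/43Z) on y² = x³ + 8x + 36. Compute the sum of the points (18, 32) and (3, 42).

(32, 6)

(18, 32) + (3, 42). λ = (42 - 32)/(3 - 18) ≡ 10/28 mod 43. 28⁻¹ ≡ 20 (mod 43) since 28·20 = 560 ≡ 1, so λ ≡ 28.
  x = λ² - 18 - 3 = 784 - 21 ≡ 32; y = λ·(18 - 32) - 32 ≡ 6. → (32, 6)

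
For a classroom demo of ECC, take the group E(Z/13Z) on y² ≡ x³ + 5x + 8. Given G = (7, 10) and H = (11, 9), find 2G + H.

First 2G:
Repeated addition: build up to 2G.
2G: tangent at (7, 10): λ = (3·7² + 5)/(2·10) ≡ 9/7. 7⁻¹ ≡ 2 (mod 13) since 7·2 = 14 ≡ 1, so λ ≡ 9·2 ≡ 5.
  x = λ² - 7 - 7 = 25 - 14 ≡ 11; y = λ·(7 - 11) - 10 ≡ 9. → (11, 9)
2G = (11, 9).
Finally 2G + H:
tangent at (11, 9): λ = (3·11² + 5)/(2·9) ≡ 4/5. 5⁻¹ ≡ 8 (mod 13), so λ ≡ 4·8 ≡ 6.
  x = λ² - 11 - 11 = 36 - 22 ≡ 1; y = λ·(11 - 1) - 9 ≡ 12. → (1, 12)

(1, 12)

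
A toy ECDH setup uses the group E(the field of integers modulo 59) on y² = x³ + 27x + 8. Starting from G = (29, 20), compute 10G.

(19, 8)

Repeated addition: build up to 10G.
2G: tangent at (29, 20): λ = (3·29² + 27)/(2·20) ≡ 13/40. 40⁻¹ ≡ 31 (mod 59), so λ ≡ 13·31 ≡ 49.
  x = λ² - 29 - 29 = 2401 - 58 ≡ 42; y = λ·(29 - 42) - 20 ≡ 51. → (42, 51)
3G: (42, 51) + (29, 20). λ = (20 - 51)/(29 - 42) ≡ 28/46 mod 59. 46⁻¹ ≡ 9 (mod 59) since 46·9 = 414 ≡ 1, so λ ≡ 16.
  x = λ² - 42 - 29 = 256 - 71 ≡ 8; y = λ·(42 - 8) - 51 ≡ 21. → (8, 21)
4G: (8, 21) + (29, 20). λ = (20 - 21)/(29 - 8) ≡ 58/21 mod 59. 21⁻¹ ≡ 45 (mod 59) since 21·45 = 945 ≡ 1, so λ ≡ 14.
  x = λ² - 8 - 29 = 196 - 37 ≡ 41; y = λ·(8 - 41) - 21 ≡ 48. → (41, 48)
5G: (41, 48) + (29, 20). λ = (20 - 48)/(29 - 41) ≡ 31/47 mod 59. 47⁻¹ ≡ 54 (mod 59), so λ ≡ 22.
  x = λ² - 41 - 29 = 484 - 70 ≡ 1; y = λ·(41 - 1) - 48 ≡ 6. → (1, 6)
6G: (1, 6) + (29, 20). λ = (20 - 6)/(29 - 1) ≡ 14/28 mod 59. 28⁻¹ ≡ 19 (mod 59), so λ ≡ 30.
  x = λ² - 1 - 29 = 900 - 30 ≡ 44; y = λ·(1 - 44) - 6 ≡ 2. → (44, 2)
7G: (44, 2) + (29, 20). λ = (20 - 2)/(29 - 44) ≡ 18/44 mod 59. 44⁻¹ ≡ 55 (mod 59) since 44·55 = 2420 ≡ 1, so λ ≡ 46.
  x = λ² - 44 - 29 = 2116 - 73 ≡ 37; y = λ·(44 - 37) - 2 ≡ 25. → (37, 25)
8G: (37, 25) + (29, 20). λ = (20 - 25)/(29 - 37) ≡ 54/51 mod 59. 51⁻¹ ≡ 22 (mod 59), so λ ≡ 8.
  x = λ² - 37 - 29 = 64 - 66 ≡ 57; y = λ·(37 - 57) - 25 ≡ 51. → (57, 51)
9G: (57, 51) + (29, 20). λ = (20 - 51)/(29 - 57) ≡ 28/31 mod 59. 31⁻¹ ≡ 40 (mod 59), so λ ≡ 58.
  x = λ² - 57 - 29 = 3364 - 86 ≡ 33; y = λ·(57 - 33) - 51 ≡ 43. → (33, 43)
10G: (33, 43) + (29, 20). λ = (20 - 43)/(29 - 33) ≡ 36/55 mod 59. 55⁻¹ ≡ 44 (mod 59) since 55·44 = 2420 ≡ 1, so λ ≡ 50.
  x = λ² - 33 - 29 = 2500 - 62 ≡ 19; y = λ·(33 - 19) - 43 ≡ 8. → (19, 8)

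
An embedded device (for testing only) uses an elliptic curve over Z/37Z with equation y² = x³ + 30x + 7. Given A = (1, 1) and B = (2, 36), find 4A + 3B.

First 4A:
Repeated addition: build up to 4A.
2A: tangent at (1, 1): λ = (3·1² + 30)/(2·1) ≡ 33/2. 2⁻¹ ≡ 19 (mod 37), so λ ≡ 33·19 ≡ 35.
  x = λ² - 1 - 1 = 1225 - 2 ≡ 2; y = λ·(1 - 2) - 1 ≡ 1. → (2, 1)
3A: (2, 1) + (1, 1). λ = (1 - 1)/(1 - 2) ≡ 0/36 mod 37. 36⁻¹ ≡ 36 (mod 37), so λ ≡ 0.
  x = λ² - 2 - 1 = 0 - 3 ≡ 34; y = λ·(2 - 34) - 1 ≡ 36. → (34, 36)
4A: (34, 36) + (1, 1). λ = (1 - 36)/(1 - 34) ≡ 2/4 mod 37. 4⁻¹ ≡ 28 (mod 37), so λ ≡ 19.
  x = λ² - 34 - 1 = 361 - 35 ≡ 30; y = λ·(34 - 30) - 36 ≡ 3. → (30, 3)
4A = (30, 3).
Next 3B:
Repeated addition: build up to 3B.
2B: tangent at (2, 36): λ = (3·2² + 30)/(2·36) ≡ 5/35. 35⁻¹ ≡ 18 (mod 37), so λ ≡ 5·18 ≡ 16.
  x = λ² - 2 - 2 = 256 - 4 ≡ 30; y = λ·(2 - 30) - 36 ≡ 34. → (30, 34)
3B: (30, 34) + (2, 36). λ = (36 - 34)/(2 - 30) ≡ 2/9 mod 37. 9⁻¹ ≡ 33 (mod 37) since 9·33 = 297 ≡ 1, so λ ≡ 29.
  x = λ² - 30 - 2 = 841 - 32 ≡ 32; y = λ·(30 - 32) - 34 ≡ 19. → (32, 19)
3B = (32, 19).
Finally 4A + 3B:
(30, 3) + (32, 19). λ = (19 - 3)/(32 - 30) ≡ 16/2 mod 37. 2⁻¹ ≡ 19 (mod 37) since 2·19 = 38 ≡ 1, so λ ≡ 8.
  x = λ² - 30 - 32 = 64 - 62 ≡ 2; y = λ·(30 - 2) - 3 ≡ 36. → (2, 36)

(2, 36)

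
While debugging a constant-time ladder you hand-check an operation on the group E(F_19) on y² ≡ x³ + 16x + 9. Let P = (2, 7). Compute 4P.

Double-and-add on 4 = (100)₂. Start with P = (2, 7) for the leading 1-bit.
double: tangent at (2, 7): λ = (3·2² + 16)/(2·7) ≡ 9/14. 14⁻¹ ≡ 15 (mod 19), so λ ≡ 9·15 ≡ 2.
  x = λ² - 2 - 2 = 4 - 4 ≡ 0; y = λ·(2 - 0) - 7 ≡ 16. → (0, 16)
double: tangent at (0, 16): λ = (3·0² + 16)/(2·16) ≡ 16/13. 13⁻¹ ≡ 3 (mod 19), so λ ≡ 16·3 ≡ 10.
  x = λ² - 0 - 0 = 100 - 0 ≡ 5; y = λ·(0 - 5) - 16 ≡ 10. → (5, 10)

(5, 10)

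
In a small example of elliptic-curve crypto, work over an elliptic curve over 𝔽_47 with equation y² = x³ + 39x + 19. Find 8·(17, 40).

(45, 36)

Write G = (17, 40).
Double-and-add on 8 = (1000)₂. Start with G = (17, 40) for the leading 1-bit.
double: tangent at (17, 40): λ = (3·17² + 39)/(2·40) ≡ 13/33. 33⁻¹ ≡ 10 (mod 47), so λ ≡ 13·10 ≡ 36.
  x = λ² - 17 - 17 = 1296 - 34 ≡ 40; y = λ·(17 - 40) - 40 ≡ 25. → (40, 25)
double: tangent at (40, 25): λ = (3·40² + 39)/(2·25) ≡ 45/3. 3⁻¹ ≡ 16 (mod 47) since 3·16 = 48 ≡ 1, so λ ≡ 45·16 ≡ 15.
  x = λ² - 40 - 40 = 225 - 80 ≡ 4; y = λ·(40 - 4) - 25 ≡ 45. → (4, 45)
double: tangent at (4, 45): λ = (3·4² + 39)/(2·45) ≡ 40/43. 43⁻¹ ≡ 35 (mod 47), so λ ≡ 40·35 ≡ 37.
  x = λ² - 4 - 4 = 1369 - 8 ≡ 45; y = λ·(4 - 45) - 45 ≡ 36. → (45, 36)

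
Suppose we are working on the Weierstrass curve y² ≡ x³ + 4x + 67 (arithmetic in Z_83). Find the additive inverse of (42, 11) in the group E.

-(42, 11) = (42, -11 mod 83) = (42, 72).

(42, 72)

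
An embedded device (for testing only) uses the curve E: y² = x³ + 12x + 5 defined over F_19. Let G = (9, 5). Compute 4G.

Double-and-add on 4 = (100)₂. Start with G = (9, 5) for the leading 1-bit.
double: tangent at (9, 5): λ = (3·9² + 12)/(2·5) ≡ 8/10. 10⁻¹ ≡ 2 (mod 19), so λ ≡ 8·2 ≡ 16.
  x = λ² - 9 - 9 = 256 - 18 ≡ 10; y = λ·(9 - 10) - 5 ≡ 17. → (10, 17)
double: tangent at (10, 17): λ = (3·10² + 12)/(2·17) ≡ 8/15. 15⁻¹ ≡ 14 (mod 19) since 15·14 = 210 ≡ 1, so λ ≡ 8·14 ≡ 17.
  x = λ² - 10 - 10 = 289 - 20 ≡ 3; y = λ·(10 - 3) - 17 ≡ 7. → (3, 7)

(3, 7)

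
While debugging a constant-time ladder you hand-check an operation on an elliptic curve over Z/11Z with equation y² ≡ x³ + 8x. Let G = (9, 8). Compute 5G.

Double-and-add on 5 = (101)₂. Start with G = (9, 8) for the leading 1-bit.
double: tangent at (9, 8): λ = (3·9² + 8)/(2·8) ≡ 9/5. 5⁻¹ ≡ 9 (mod 11), so λ ≡ 9·9 ≡ 4.
  x = λ² - 9 - 9 = 16 - 18 ≡ 9; y = λ·(9 - 9) - 8 ≡ 3. → (9, 3)
double: tangent at (9, 3): λ = (3·9² + 8)/(2·3) ≡ 9/6. 6⁻¹ ≡ 2 (mod 11), so λ ≡ 9·2 ≡ 7.
  x = λ² - 9 - 9 = 49 - 18 ≡ 9; y = λ·(9 - 9) - 3 ≡ 8. → (9, 8)
add G: tangent at (9, 8): λ = (3·9² + 8)/(2·8) ≡ 9/5. 5⁻¹ ≡ 9 (mod 11) since 5·9 = 45 ≡ 1, so λ ≡ 9·9 ≡ 4.
  x = λ² - 9 - 9 = 16 - 18 ≡ 9; y = λ·(9 - 9) - 8 ≡ 3. → (9, 3)

(9, 3)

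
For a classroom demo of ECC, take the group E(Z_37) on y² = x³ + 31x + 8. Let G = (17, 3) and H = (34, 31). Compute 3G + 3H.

First 3G:
Repeated addition: build up to 3G.
2G: tangent at (17, 3): λ = (3·17² + 31)/(2·3) ≡ 10/6. 6⁻¹ ≡ 31 (mod 37) since 6·31 = 186 ≡ 1, so λ ≡ 10·31 ≡ 14.
  x = λ² - 17 - 17 = 196 - 34 ≡ 14; y = λ·(17 - 14) - 3 ≡ 2. → (14, 2)
3G: (14, 2) + (17, 3). λ = (3 - 2)/(17 - 14) ≡ 1/3 mod 37. 3⁻¹ ≡ 25 (mod 37), so λ ≡ 25.
  x = λ² - 14 - 17 = 625 - 31 ≡ 2; y = λ·(14 - 2) - 2 ≡ 2. → (2, 2)
3G = (2, 2).
Next 3H:
Repeated addition: build up to 3H.
2H: tangent at (34, 31): λ = (3·34² + 31)/(2·31) ≡ 21/25. 25⁻¹ ≡ 3 (mod 37) since 25·3 = 75 ≡ 1, so λ ≡ 21·3 ≡ 26.
  x = λ² - 34 - 34 = 676 - 68 ≡ 16; y = λ·(34 - 16) - 31 ≡ 30. → (16, 30)
3H: (16, 30) + (34, 31). λ = (31 - 30)/(34 - 16) ≡ 1/18 mod 37. 18⁻¹ ≡ 35 (mod 37) since 18·35 = 630 ≡ 1, so λ ≡ 35.
  x = λ² - 16 - 34 = 1225 - 50 ≡ 28; y = λ·(16 - 28) - 30 ≡ 31. → (28, 31)
3H = (28, 31).
Finally 3G + 3H:
(2, 2) + (28, 31). λ = (31 - 2)/(28 - 2) ≡ 29/26 mod 37. 26⁻¹ ≡ 10 (mod 37) since 26·10 = 260 ≡ 1, so λ ≡ 31.
  x = λ² - 2 - 28 = 961 - 30 ≡ 6; y = λ·(2 - 6) - 2 ≡ 22. → (6, 22)

(6, 22)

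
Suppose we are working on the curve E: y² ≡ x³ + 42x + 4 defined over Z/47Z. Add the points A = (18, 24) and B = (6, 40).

(30, 39)

(18, 24) + (6, 40). λ = (40 - 24)/(6 - 18) ≡ 16/35 mod 47. 35⁻¹ ≡ 43 (mod 47), so λ ≡ 30.
  x = λ² - 18 - 6 = 900 - 24 ≡ 30; y = λ·(18 - 30) - 24 ≡ 39. → (30, 39)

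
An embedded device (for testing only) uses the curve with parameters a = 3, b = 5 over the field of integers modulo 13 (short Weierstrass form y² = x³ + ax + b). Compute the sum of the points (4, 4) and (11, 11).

(4, 4) + (11, 11). λ = (11 - 4)/(11 - 4) ≡ 7/7 mod 13. 7⁻¹ ≡ 2 (mod 13) since 7·2 = 14 ≡ 1, so λ ≡ 1.
  x = λ² - 4 - 11 = 1 - 15 ≡ 12; y = λ·(4 - 12) - 4 ≡ 1. → (12, 1)

(12, 1)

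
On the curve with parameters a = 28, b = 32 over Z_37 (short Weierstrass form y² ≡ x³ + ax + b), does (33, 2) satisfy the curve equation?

yes

y² = 2² ≡ 4; x³ + 28x + 32 = 36893 ≡ 4 (mod 37). 4 = 4.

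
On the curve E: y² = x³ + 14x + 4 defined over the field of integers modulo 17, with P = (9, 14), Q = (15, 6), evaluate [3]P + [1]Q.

(9, 3)

First 3P:
Repeated addition: build up to 3P.
2P: tangent at (9, 14): λ = (3·9² + 14)/(2·14) ≡ 2/11. 11⁻¹ ≡ 14 (mod 17), so λ ≡ 2·14 ≡ 11.
  x = λ² - 9 - 9 = 121 - 18 ≡ 1; y = λ·(9 - 1) - 14 ≡ 6. → (1, 6)
3P: (1, 6) + (9, 14). λ = (14 - 6)/(9 - 1) ≡ 8/8 mod 17. 8⁻¹ ≡ 15 (mod 17), so λ ≡ 1.
  x = λ² - 1 - 9 = 1 - 10 ≡ 8; y = λ·(1 - 8) - 6 ≡ 4. → (8, 4)
3P = (8, 4).
Finally 3P + Q:
(8, 4) + (15, 6). λ = (6 - 4)/(15 - 8) ≡ 2/7 mod 17. 7⁻¹ ≡ 5 (mod 17) since 7·5 = 35 ≡ 1, so λ ≡ 10.
  x = λ² - 8 - 15 = 100 - 23 ≡ 9; y = λ·(8 - 9) - 4 ≡ 3. → (9, 3)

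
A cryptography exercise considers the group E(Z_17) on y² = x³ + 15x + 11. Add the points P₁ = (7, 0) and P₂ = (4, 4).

(7, 0) + (4, 4). λ = (4 - 0)/(4 - 7) ≡ 4/14 mod 17. 14⁻¹ ≡ 11 (mod 17), so λ ≡ 10.
  x = λ² - 7 - 4 = 100 - 11 ≡ 4; y = λ·(7 - 4) - 0 ≡ 13. → (4, 13)

(4, 13)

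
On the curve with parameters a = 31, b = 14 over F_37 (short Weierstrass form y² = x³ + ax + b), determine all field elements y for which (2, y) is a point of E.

11, 26

x³ + 31x + 14 = 84 ≡ 10 (mod 37).
Square roots of 10 mod 37: 11 and 26 (since 11² = 121 ≡ 10).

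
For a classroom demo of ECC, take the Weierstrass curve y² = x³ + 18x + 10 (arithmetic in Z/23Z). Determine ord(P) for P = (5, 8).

9

2P: tangent at (5, 8): λ = (3·5² + 18)/(2·8) ≡ 1/16. 16⁻¹ ≡ 13 (mod 23), so λ ≡ 1·13 ≡ 13.
  x = λ² - 5 - 5 = 169 - 10 ≡ 21; y = λ·(5 - 21) - 8 ≡ 14. → (21, 14)
3P: (21, 14) + (5, 8). λ = (8 - 14)/(5 - 21) ≡ 17/7 mod 23. 7⁻¹ ≡ 10 (mod 23) since 7·10 = 70 ≡ 1, so λ ≡ 9.
  x = λ² - 21 - 5 = 81 - 26 ≡ 9; y = λ·(21 - 9) - 14 ≡ 2. → (9, 2)
4P: (9, 2) + (5, 8). λ = (8 - 2)/(5 - 9) ≡ 6/19 mod 23. 19⁻¹ ≡ 17 (mod 23), so λ ≡ 10.
  x = λ² - 9 - 5 = 100 - 14 ≡ 17; y = λ·(9 - 17) - 2 ≡ 10. → (17, 10)
5P: (17, 10) + (5, 8). λ = (8 - 10)/(5 - 17) ≡ 21/11 mod 23. 11⁻¹ ≡ 21 (mod 23), so λ ≡ 4.
  x = λ² - 17 - 5 = 16 - 22 ≡ 17; y = λ·(17 - 17) - 10 ≡ 13. → (17, 13)
6P: (17, 13) + (5, 8). λ = (8 - 13)/(5 - 17) ≡ 18/11 mod 23. 11⁻¹ ≡ 21 (mod 23), so λ ≡ 10.
  x = λ² - 17 - 5 = 100 - 22 ≡ 9; y = λ·(17 - 9) - 13 ≡ 21. → (9, 21)
7P: (9, 21) + (5, 8). λ = (8 - 21)/(5 - 9) ≡ 10/19 mod 23. 19⁻¹ ≡ 17 (mod 23), so λ ≡ 9.
  x = λ² - 9 - 5 = 81 - 14 ≡ 21; y = λ·(9 - 21) - 21 ≡ 9. → (21, 9)
8P: (21, 9) + (5, 8). λ = (8 - 9)/(5 - 21) ≡ 22/7 mod 23. 7⁻¹ ≡ 10 (mod 23), so λ ≡ 13.
  x = λ² - 21 - 5 = 169 - 26 ≡ 5; y = λ·(21 - 5) - 9 ≡ 15. → (5, 15)
9P: (5, 15) + (5, 8): same x and y₁ ≡ -y₂, so the sum is O.
9P = O, so the order is 9.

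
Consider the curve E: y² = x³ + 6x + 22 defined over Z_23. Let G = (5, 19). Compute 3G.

(1, 12)

Repeated addition: build up to 3G.
2G: tangent at (5, 19): λ = (3·5² + 6)/(2·19) ≡ 12/15. 15⁻¹ ≡ 20 (mod 23), so λ ≡ 12·20 ≡ 10.
  x = λ² - 5 - 5 = 100 - 10 ≡ 21; y = λ·(5 - 21) - 19 ≡ 5. → (21, 5)
3G: (21, 5) + (5, 19). λ = (19 - 5)/(5 - 21) ≡ 14/7 mod 23. 7⁻¹ ≡ 10 (mod 23) since 7·10 = 70 ≡ 1, so λ ≡ 2.
  x = λ² - 21 - 5 = 4 - 26 ≡ 1; y = λ·(21 - 1) - 5 ≡ 12. → (1, 12)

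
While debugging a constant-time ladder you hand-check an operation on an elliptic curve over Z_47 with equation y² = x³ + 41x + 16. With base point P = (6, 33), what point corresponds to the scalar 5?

Repeated addition: build up to 5P.
2P: tangent at (6, 33): λ = (3·6² + 41)/(2·33) ≡ 8/19. 19⁻¹ ≡ 5 (mod 47), so λ ≡ 8·5 ≡ 40.
  x = λ² - 6 - 6 = 1600 - 12 ≡ 37; y = λ·(6 - 37) - 33 ≡ 43. → (37, 43)
3P: (37, 43) + (6, 33). λ = (33 - 43)/(6 - 37) ≡ 37/16 mod 47. 16⁻¹ ≡ 3 (mod 47), so λ ≡ 17.
  x = λ² - 37 - 6 = 289 - 43 ≡ 11; y = λ·(37 - 11) - 43 ≡ 23. → (11, 23)
4P: (11, 23) + (6, 33). λ = (33 - 23)/(6 - 11) ≡ 10/42 mod 47. 42⁻¹ ≡ 28 (mod 47), so λ ≡ 45.
  x = λ² - 11 - 6 = 2025 - 17 ≡ 34; y = λ·(11 - 34) - 23 ≡ 23. → (34, 23)
5P: (34, 23) + (6, 33). λ = (33 - 23)/(6 - 34) ≡ 10/19 mod 47. 19⁻¹ ≡ 5 (mod 47), so λ ≡ 3.
  x = λ² - 34 - 6 = 9 - 40 ≡ 16; y = λ·(34 - 16) - 23 ≡ 31. → (16, 31)

(16, 31)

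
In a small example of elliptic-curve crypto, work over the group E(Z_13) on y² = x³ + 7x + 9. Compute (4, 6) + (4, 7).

The two points share x = 4 and their y-coordinates satisfy 6 + 7 ≡ 0 (mod 13), so they are inverses. Their sum is O.

O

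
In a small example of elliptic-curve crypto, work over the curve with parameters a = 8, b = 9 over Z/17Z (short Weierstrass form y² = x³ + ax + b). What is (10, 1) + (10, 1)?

(15, 11)

tangent at (10, 1): λ = (3·10² + 8)/(2·1) ≡ 2/2. 2⁻¹ ≡ 9 (mod 17) since 2·9 = 18 ≡ 1, so λ ≡ 2·9 ≡ 1.
  x = λ² - 10 - 10 = 1 - 20 ≡ 15; y = λ·(10 - 15) - 1 ≡ 11. → (15, 11)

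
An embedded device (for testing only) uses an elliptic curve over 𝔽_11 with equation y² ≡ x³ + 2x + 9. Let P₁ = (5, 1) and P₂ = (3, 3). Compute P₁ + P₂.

(5, 1) + (3, 3). λ = (3 - 1)/(3 - 5) ≡ 2/9 mod 11. 9⁻¹ ≡ 5 (mod 11), so λ ≡ 10.
  x = λ² - 5 - 3 = 100 - 8 ≡ 4; y = λ·(5 - 4) - 1 ≡ 9. → (4, 9)

(4, 9)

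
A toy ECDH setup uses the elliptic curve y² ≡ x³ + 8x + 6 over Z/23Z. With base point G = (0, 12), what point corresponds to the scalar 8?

Double-and-add on 8 = (1000)₂. Start with G = (0, 12) for the leading 1-bit.
double: tangent at (0, 12): λ = (3·0² + 8)/(2·12) ≡ 8/1. 1⁻¹ ≡ 1 (mod 23) since 1·1 = 1 ≡ 1, so λ ≡ 8·1 ≡ 8.
  x = λ² - 0 - 0 = 64 - 0 ≡ 18; y = λ·(0 - 18) - 12 ≡ 5. → (18, 5)
double: tangent at (18, 5): λ = (3·18² + 8)/(2·5) ≡ 14/10. 10⁻¹ ≡ 7 (mod 23) since 10·7 = 70 ≡ 1, so λ ≡ 14·7 ≡ 6.
  x = λ² - 18 - 18 = 36 - 36 ≡ 0; y = λ·(18 - 0) - 5 ≡ 11. → (0, 11)
double: tangent at (0, 11): λ = (3·0² + 8)/(2·11) ≡ 8/22. 22⁻¹ ≡ 22 (mod 23), so λ ≡ 8·22 ≡ 15.
  x = λ² - 0 - 0 = 225 - 0 ≡ 18; y = λ·(0 - 18) - 11 ≡ 18. → (18, 18)

(18, 18)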